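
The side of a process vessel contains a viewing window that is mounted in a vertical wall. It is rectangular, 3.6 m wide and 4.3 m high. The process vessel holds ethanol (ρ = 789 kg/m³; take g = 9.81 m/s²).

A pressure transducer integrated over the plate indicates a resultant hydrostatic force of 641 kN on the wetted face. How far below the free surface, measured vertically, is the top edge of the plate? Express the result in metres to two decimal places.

d_top ≈ 3.20 m

γ = ρg = 789 × 9.81 / 1000 = 7.74009 kN/m³.
A = 3.6 × 4.3 = 15.48 m².
From F = γ·h_c·A, the centroid depth is h_c = 641/(7.74009 × 15.48) = 5.34984 m.
The centroid lies 4.3/2 = 2.15 m below the top edge, so the top edge sits at h_top = 5.34984 − 2.15 = 3.19984 m below the surface.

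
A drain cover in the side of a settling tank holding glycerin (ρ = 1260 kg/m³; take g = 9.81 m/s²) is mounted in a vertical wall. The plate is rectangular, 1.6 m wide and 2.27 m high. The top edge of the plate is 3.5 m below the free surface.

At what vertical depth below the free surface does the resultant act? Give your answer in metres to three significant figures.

γ = ρg = 1260 × 9.81 / 1000 = 12.3606 kN/m³.
The centroid lies 2.27/2 = 1.135 m below the top edge, so the centroid depth is h_c = 3.5 + 1.135 = 4.635 m.
A = 1.6 × 2.27 = 3.632 m².
Resultant F = γ·h_c·A = 12.3606 × 4.635 × 3.632 = 208.082 kN.
I_c = b·h³/12 = 1.6 × 2.27³/12 = 1.55961 m⁴.
Centre of pressure: y_p = y_c + I_c/(y_c·A) = 4.635 + 1.55961/(4.635 × 3.632) = 4.635 + 0.0926447 = 4.72764 m along the plane.

h_p = 4.73 m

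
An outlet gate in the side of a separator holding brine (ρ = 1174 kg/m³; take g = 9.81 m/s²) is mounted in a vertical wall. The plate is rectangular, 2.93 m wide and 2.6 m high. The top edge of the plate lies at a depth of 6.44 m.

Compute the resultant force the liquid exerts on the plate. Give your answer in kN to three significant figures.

F ≈ 679 kN

γ = ρg = 1174 × 9.81 / 1000 = 11.51694 kN/m³.
The centroid lies 2.6/2 = 1.3 m below the top edge, so the centroid depth is h_c = 6.44 + 1.3 = 7.74 m.
A = 2.93 × 2.6 = 7.618 m².
Resultant F = γ·h_c·A = 11.51694 × 7.74 × 7.618 = 679.077 kN.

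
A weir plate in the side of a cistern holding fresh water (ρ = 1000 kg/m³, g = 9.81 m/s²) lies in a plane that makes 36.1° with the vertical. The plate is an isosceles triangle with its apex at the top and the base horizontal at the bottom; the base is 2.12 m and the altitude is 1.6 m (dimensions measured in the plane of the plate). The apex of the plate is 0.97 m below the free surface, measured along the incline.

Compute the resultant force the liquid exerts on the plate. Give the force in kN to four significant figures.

F ≈ 27.38 kN

γ = ρg = 1000 × 9.81 = 9810 N/m³ = 9.81 kN/m³.
The plate makes 36.1° with the vertical, i.e. θ = 90° − 36.1° = 53.9° to the horizontal. Measuring y along the incline from the free-surface line, vertical depth h = y·sinθ with sinθ = 0.807990.
With the apex up, the centroid sits 2h/3 = 2 × 1.6/3 = 1.06667 m below the apex, so y_c = 0.97 + 1.06667 = 2.03667 m and h_c = 2.03667 × 0.807990 = 1.64561 m.
A = ½ × 2.12 × 1.6 = 1.696 m².
Resultant F = γ·h_c·A = 9.81 × 1.64561 × 1.696 = 27.3793 kN.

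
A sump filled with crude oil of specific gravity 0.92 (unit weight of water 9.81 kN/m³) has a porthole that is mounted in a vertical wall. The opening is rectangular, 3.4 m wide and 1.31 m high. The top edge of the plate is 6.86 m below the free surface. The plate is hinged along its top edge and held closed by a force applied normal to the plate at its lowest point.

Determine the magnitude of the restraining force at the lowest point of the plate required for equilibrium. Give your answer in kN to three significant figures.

P ≈ 155 kN

γ = 0.92 × 9.81 = 9.0252 kN/m³.
The centroid lies 1.31/2 = 0.655 m below the top edge, so the centroid depth is h_c = 6.86 + 0.655 = 7.515 m.
A = 3.4 × 1.31 = 4.454 m².
Resultant F = γ·h_c·A = 9.0252 × 7.515 × 4.454 = 302.09 kN.
I_c = b·h³/12 = 3.4 × 1.31³/12 = 0.636959 m⁴.
Centre of pressure: y_p = y_c + I_c/(y_c·A) = 7.515 + 0.636959/(7.515 × 4.454) = 7.515 + 0.0190297 = 7.53403 m along the plane.
The resultant acts 0.655 + 0.0190297 = 0.67403 m (along the plate) below the hinge at the top edge, so the moment about the hinge is M = F × 0.67403 = 302.09 × 0.67403 = 203.618 kN·m.
A normal force at the bottom, 1.31 m from the hinge, must supply this moment: P = 203.618/1.31 = 155.434 kN.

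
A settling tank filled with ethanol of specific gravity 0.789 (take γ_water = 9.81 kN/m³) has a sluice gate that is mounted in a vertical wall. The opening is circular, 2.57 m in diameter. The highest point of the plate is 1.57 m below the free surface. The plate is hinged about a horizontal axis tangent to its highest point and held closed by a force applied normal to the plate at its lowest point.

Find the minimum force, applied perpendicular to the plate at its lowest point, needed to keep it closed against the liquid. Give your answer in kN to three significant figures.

γ = 0.789 × 9.81 = 7.74009 kN/m³.
The centroid is at the centre, 1.285 m below the top of the plate, so the centroid depth is h_c = 1.57 + 1.285 = 2.855 m.
A = π(1.285)² = 5.18748 m².
Resultant F = γ·h_c·A = 7.74009 × 2.855 × 5.18748 = 114.633 kN.
I_c = πr⁴/4 = π × 1.285⁴/4 = 2.14142 m⁴.
Centre of pressure: y_p = y_c + I_c/(y_c·A) = 2.855 + 2.14142/(2.855 × 5.18748) = 2.855 + 0.14459 = 2.99959 m along the plane.
The resultant acts 1.285 + 0.14459 = 1.42959 m (along the plate) below the hinge at the top edge, so the moment about the hinge is M = F × 1.42959 = 114.633 × 1.42959 = 163.878 kN·m.
A normal force at the bottom, 2.57 m from the hinge, must supply this moment: P = 163.878/2.57 = 63.7658 kN.

P ≈ 63.8 kN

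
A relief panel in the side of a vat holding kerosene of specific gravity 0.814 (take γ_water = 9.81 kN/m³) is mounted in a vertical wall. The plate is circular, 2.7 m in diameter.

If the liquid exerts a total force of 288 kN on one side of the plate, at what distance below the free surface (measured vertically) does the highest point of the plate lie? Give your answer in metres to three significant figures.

γ = 0.814 × 9.81 = 7.98534 kN/m³.
A = π(1.35)² = 5.72555 m².
From F = γ·h_c·A, the centroid depth is h_c = 288/(7.98534 × 5.72555) = 6.29915 m.
The centroid is at the centre, 1.35 m below the top of the plate, so the highest point sits at h_top = 6.29915 − 1.35 = 4.94915 m below the surface.

d_top ≈ 4.95 m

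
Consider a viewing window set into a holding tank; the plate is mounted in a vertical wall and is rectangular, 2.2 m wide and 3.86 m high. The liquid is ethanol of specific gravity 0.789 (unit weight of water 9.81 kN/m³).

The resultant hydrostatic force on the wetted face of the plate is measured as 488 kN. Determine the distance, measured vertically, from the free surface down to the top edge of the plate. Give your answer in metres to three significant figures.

d_top ≈ 5.49 m

γ = 0.789 × 9.81 = 7.74009 kN/m³.
A = 2.2 × 3.86 = 8.492 m².
From F = γ·h_c·A, the centroid depth is h_c = 488/(7.74009 × 8.492) = 7.42444 m.
The centroid lies 3.86/2 = 1.93 m below the top edge, so the top edge sits at h_top = 7.42444 − 1.93 = 5.49444 m below the surface.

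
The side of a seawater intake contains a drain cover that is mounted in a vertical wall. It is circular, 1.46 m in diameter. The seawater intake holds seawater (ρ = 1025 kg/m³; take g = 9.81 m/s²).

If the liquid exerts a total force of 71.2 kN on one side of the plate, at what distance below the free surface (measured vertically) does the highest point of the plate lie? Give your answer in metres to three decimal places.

γ = ρg = 1025 × 9.81 / 1000 = 10.05525 kN/m³.
A = π(0.73)² = 1.67415 m².
From F = γ·h_c·A, the centroid depth is h_c = 71.2/(10.05525 × 1.67415) = 4.22954 m.
The centroid is at the centre, 0.73 m below the top of the plate, so the highest point sits at h_top = 4.22954 − 0.73 = 3.49954 m below the surface.

d_top ≈ 3.500 m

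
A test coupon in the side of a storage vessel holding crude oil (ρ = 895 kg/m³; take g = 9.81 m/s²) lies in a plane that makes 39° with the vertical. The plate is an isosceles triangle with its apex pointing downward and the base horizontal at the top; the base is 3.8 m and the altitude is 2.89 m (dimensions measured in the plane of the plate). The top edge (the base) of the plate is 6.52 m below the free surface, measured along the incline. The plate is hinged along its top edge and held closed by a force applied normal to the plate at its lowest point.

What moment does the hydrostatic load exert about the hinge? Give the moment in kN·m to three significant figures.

M ≈ 287 kN·m

γ = ρg = 895 × 9.81 / 1000 = 8.77995 kN/m³.
The plate makes 39° with the vertical, i.e. θ = 90° − 39° = 51° to the horizontal. Measuring y along the incline from the free-surface line, vertical depth h = y·sinθ with sinθ = 0.777146.
With the apex down, the centroid sits h/3 = 2.89/3 = 0.963333 m below the base (the top edge), so y_c = 6.52 + 0.963333 = 7.48333 m and h_c = 7.48333 × 0.777146 = 5.81564 m.
A = ½ × 3.8 × 2.89 = 5.491 m².
Resultant F = γ·h_c·A = 8.77995 × 5.81564 × 5.491 = 280.376 kN.
I_c = b·h³/36 = 3.8 × 2.89³/36 = 2.54785 m⁴.
Centre of pressure: y_p = y_c + I_c/(y_c·A) = 7.48333 + 2.54785/(7.48333 × 5.491) = 7.48333 + 0.0620051 = 7.54534 m along the plane.
The resultant acts 0.963333 + 0.0620051 = 1.02534 m (along the plate) below the hinge at the top edge, so the moment about the hinge is M = F × 1.02534 = 280.376 × 1.02534 = 287.481 kN·m.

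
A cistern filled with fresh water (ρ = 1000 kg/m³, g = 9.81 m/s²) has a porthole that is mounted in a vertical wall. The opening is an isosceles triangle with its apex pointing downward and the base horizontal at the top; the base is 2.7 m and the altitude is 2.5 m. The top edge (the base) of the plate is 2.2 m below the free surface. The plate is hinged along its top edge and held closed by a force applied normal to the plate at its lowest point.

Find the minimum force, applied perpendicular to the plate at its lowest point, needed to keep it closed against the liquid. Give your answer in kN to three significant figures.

P ≈ 38.1 kN

γ = ρg = 1000 × 9.81 = 9810 N/m³ = 9.81 kN/m³.
With the apex down, the centroid sits h/3 = 2.5/3 = 0.833333 m below the base (the top edge), so the centroid depth is h_c = 2.2 + 0.833333 = 3.03333 m.
A = ½ × 2.7 × 2.5 = 3.375 m².
Resultant F = γ·h_c·A = 9.81 × 3.03333 × 3.375 = 100.43 kN.
I_c = b·h³/36 = 2.7 × 2.5³/36 = 1.17188 m⁴.
Centre of pressure: y_p = y_c + I_c/(y_c·A) = 3.03333 + 1.17188/(3.03333 × 3.375) = 3.03333 + 0.114469 = 3.1478 m along the plane.
The resultant acts 0.833333 + 0.114469 = 0.947802 m (along the plate) below the hinge at the top edge, so the moment about the hinge is M = F × 0.947802 = 100.43 × 0.947802 = 95.1878 kN·m.
A normal force at the bottom, 2.5 m from the hinge, must supply this moment: P = 95.1878/2.5 = 38.0751 kN.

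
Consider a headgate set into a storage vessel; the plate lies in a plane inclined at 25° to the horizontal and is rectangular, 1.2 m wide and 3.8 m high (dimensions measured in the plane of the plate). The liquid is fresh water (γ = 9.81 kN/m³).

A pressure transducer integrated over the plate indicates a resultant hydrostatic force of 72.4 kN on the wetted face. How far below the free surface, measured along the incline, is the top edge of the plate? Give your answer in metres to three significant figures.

γ = 9.81 kN/m³.
A = 1.2 × 3.8 = 4.56 m².
From F = γ·h_c·A, the centroid depth is h_c = 72.4/(9.81 × 4.56) = 1.61847 m.
Let θ = 25° be the plate's angle to the horizontal; measure y along the incline from where the plane meets the free surface. Vertical depth h = y·sinθ with sinθ = 0.422618.
Along the incline, y_c = h_c/sinθ = 1.61847/0.422618 = 3.82963 m.
The centroid lies 3.8/2 = 1.9 m below the top edge, so the top edge sits at y_top = 3.82963 − 1.9 = 1.92963 m along the incline.

y_top ≈ 1.93 m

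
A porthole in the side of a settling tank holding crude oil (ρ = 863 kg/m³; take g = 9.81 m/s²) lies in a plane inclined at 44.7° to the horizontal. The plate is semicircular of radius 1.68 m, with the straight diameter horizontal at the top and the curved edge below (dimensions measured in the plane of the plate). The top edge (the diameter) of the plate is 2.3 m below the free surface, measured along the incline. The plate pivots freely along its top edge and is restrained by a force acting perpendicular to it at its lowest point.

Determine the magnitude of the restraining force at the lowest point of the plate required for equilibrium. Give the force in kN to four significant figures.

P ≈ 36.86 kN

γ = ρg = 863 × 9.81 / 1000 = 8.46603 kN/m³.
Let θ = 44.7° be the plate's angle to the horizontal; measure y along the incline from where the plane meets the free surface. Vertical depth h = y·sinθ with sinθ = 0.703395.
The centroid of a semicircle lies 4r/(3π) = 0.713014 m from the diameter, here below the top edge, so y_c = 2.3 + 0.713014 = 3.01301 m and h_c = 3.01301 × 0.703395 = 2.11934 m.
A = πr²/2 = π × 1.68²/2 = 4.43342 m².
Resultant F = γ·h_c·A = 8.46603 × 2.11934 × 4.43342 = 79.5462 kN.
I_c = (π/8 − 8/(9π))·r⁴ = 0.109757 × 1.68⁴ = 0.874318 m⁴.
Centre of pressure: y_p = y_c + I_c/(y_c·A) = 3.01301 + 0.874318/(3.01301 × 4.43342) = 3.01301 + 0.0654531 = 3.07846 m along the plane.
The resultant acts 0.713014 + 0.0654531 = 0.778467 m (along the plate) below the hinge at the top edge, so the moment about the hinge is M = F × 0.778467 = 79.5462 × 0.778467 = 61.9241 kN·m.
A normal force at the bottom, 1.68 m from the hinge, must supply this moment: P = 61.9241/1.68 = 36.8596 kN.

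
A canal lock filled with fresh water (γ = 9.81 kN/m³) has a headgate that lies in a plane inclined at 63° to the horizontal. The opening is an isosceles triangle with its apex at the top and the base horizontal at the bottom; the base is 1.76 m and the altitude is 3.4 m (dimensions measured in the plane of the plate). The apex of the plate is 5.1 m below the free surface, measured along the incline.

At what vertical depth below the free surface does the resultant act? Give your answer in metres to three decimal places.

γ = 9.81 kN/m³.
Let θ = 63° be the plate's angle to the horizontal; measure y along the incline from where the plane meets the free surface. Vertical depth h = y·sinθ with sinθ = 0.891007.
With the apex up, the centroid sits 2h/3 = 2 × 3.4/3 = 2.26667 m below the apex, so y_c = 5.1 + 2.26667 = 7.36667 m and h_c = 7.36667 × 0.891007 = 6.56375 m.
A = ½ × 1.76 × 3.4 = 2.992 m².
Resultant F = γ·h_c·A = 9.81 × 6.56375 × 2.992 = 192.656 kN.
I_c = b·h³/36 = 1.76 × 3.4³/36 = 1.92153 m⁴.
Centre of pressure: y_p = y_c + I_c/(y_c·A) = 7.36667 + 1.92153/(7.36667 × 2.992) = 7.36667 + 0.0871795 = 7.45385 m along the plane.
Vertically, h_p = y_p·sinθ = 7.45385 × 0.891007 = 6.64143 m.

h_p = 6.641 m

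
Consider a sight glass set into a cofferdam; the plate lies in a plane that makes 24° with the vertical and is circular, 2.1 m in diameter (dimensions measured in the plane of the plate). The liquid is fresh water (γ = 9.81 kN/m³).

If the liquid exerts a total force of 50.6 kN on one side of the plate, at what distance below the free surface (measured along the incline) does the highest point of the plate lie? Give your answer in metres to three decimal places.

γ = 9.81 kN/m³.
A = π(1.05)² = 3.46361 m².
From F = γ·h_c·A, the centroid depth is h_c = 50.6/(9.81 × 3.46361) = 1.4892 m.
The plate makes 24° with the vertical, i.e. θ = 90° − 24° = 66° to the horizontal. Measuring y along the incline from the free-surface line, vertical depth h = y·sinθ with sinθ = 0.913545.
Along the incline, y_c = h_c/sinθ = 1.4892/0.913545 = 1.63013 m.
The centroid is at the centre, 1.05 m below the top of the plate, so the highest point sits at y_top = 1.63013 − 1.05 = 0.58013 m along the incline.

y_top ≈ 0.580 m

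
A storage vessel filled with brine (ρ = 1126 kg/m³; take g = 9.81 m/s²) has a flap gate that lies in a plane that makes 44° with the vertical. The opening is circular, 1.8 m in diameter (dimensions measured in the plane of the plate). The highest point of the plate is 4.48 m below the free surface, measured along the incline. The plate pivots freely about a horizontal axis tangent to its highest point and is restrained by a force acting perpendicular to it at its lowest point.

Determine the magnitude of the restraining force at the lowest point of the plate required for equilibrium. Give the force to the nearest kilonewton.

γ = ρg = 1126 × 9.81 / 1000 = 11.04606 kN/m³.
The plate makes 44° with the vertical, i.e. θ = 90° − 44° = 46° to the horizontal. Measuring y along the incline from the free-surface line, vertical depth h = y·sinθ with sinθ = 0.719340.
The centroid is at the centre, 0.9 m below the top of the plate, so y_c = 4.48 + 0.9 = 5.38 m and h_c = 5.38 × 0.719340 = 3.87005 m.
A = π(0.9)² = 2.54469 m².
Resultant F = γ·h_c·A = 11.04606 × 3.87005 × 2.54469 = 108.782 kN.
I_c = πr⁴/4 = π × 0.9⁴/4 = 0.5153 m⁴.
Centre of pressure: y_p = y_c + I_c/(y_c·A) = 5.38 + 0.5153/(5.38 × 2.54469) = 5.38 + 0.0376394 = 5.41764 m along the plane.
The resultant acts 0.9 + 0.0376394 = 0.937639 m (along the plate) below the hinge at the top edge, so the moment about the hinge is M = F × 0.937639 = 108.782 × 0.937639 = 101.998 kN·m.
A normal force at the bottom, 1.8 m from the hinge, must supply this moment: P = 101.998/1.8 = 56.6656 kN.

P ≈ 57 kN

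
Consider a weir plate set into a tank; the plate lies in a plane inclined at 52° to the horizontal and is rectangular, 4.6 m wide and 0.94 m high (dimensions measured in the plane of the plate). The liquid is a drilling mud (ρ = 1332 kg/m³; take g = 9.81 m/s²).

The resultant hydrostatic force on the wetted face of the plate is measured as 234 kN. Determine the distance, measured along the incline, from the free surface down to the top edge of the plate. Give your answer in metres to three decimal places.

y_top ≈ 4.786 m

γ = ρg = 1332 × 9.81 / 1000 = 13.06692 kN/m³.
A = 4.6 × 0.94 = 4.324 m².
From F = γ·h_c·A, the centroid depth is h_c = 234/(13.06692 × 4.324) = 4.14149 m.
Let θ = 52° be the plate's angle to the horizontal; measure y along the incline from where the plane meets the free surface. Vertical depth h = y·sinθ with sinθ = 0.788011.
Along the incline, y_c = h_c/sinθ = 4.14149/0.788011 = 5.25562 m.
The centroid lies 0.94/2 = 0.47 m below the top edge, so the top edge sits at y_top = 5.25562 − 0.47 = 4.78562 m along the incline.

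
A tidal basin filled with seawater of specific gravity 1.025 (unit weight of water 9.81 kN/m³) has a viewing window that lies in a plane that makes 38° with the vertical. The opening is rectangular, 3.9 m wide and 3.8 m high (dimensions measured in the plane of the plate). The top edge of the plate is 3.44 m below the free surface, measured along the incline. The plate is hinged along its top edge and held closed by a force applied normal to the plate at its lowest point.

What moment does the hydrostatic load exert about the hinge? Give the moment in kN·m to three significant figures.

M ≈ 1330 kN·m

γ = 1.025 × 9.81 = 10.05525 kN/m³.
The plate makes 38° with the vertical, i.e. θ = 90° − 38° = 52° to the horizontal. Measuring y along the incline from the free-surface line, vertical depth h = y·sinθ with sinθ = 0.788011.
The centroid lies 3.8/2 = 1.9 m below the top edge, so y_c = 3.44 + 1.9 = 5.34 m and h_c = 5.34 × 0.788011 = 4.20798 m.
A = 3.9 × 3.8 = 14.82 m².
Resultant F = γ·h_c·A = 10.05525 × 4.20798 × 14.82 = 627.068 kN.
I_c = b·h³/12 = 3.9 × 3.8³/12 = 17.8334 m⁴.
Centre of pressure: y_p = y_c + I_c/(y_c·A) = 5.34 + 17.8334/(5.34 × 14.82) = 5.34 + 0.225343 = 5.56534 m along the plane.
The resultant acts 1.9 + 0.225343 = 2.12534 m (along the plate) below the hinge at the top edge, so the moment about the hinge is M = F × 2.12534 = 627.068 × 2.12534 = 1332.73 kN·m.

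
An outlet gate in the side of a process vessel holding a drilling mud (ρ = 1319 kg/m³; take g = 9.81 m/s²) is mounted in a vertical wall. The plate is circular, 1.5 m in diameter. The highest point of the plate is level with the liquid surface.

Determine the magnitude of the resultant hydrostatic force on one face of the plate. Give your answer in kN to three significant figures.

F ≈ 17.1 kN

γ = ρg = 1319 × 9.81 / 1000 = 12.93939 kN/m³.
The centroid is at the centre, 0.75 m below the top of the plate, so the centroid depth is h_c = 0.75 m.
A = π(0.75)² = 1.76715 m².
Resultant F = γ·h_c·A = 12.93939 × 0.75 × 1.76715 = 17.1494 kN.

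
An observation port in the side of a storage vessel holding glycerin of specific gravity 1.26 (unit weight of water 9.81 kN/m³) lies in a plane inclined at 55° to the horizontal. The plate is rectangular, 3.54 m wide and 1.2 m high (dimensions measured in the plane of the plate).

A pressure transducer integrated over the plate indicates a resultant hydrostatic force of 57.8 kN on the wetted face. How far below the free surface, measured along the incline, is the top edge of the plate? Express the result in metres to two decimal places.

γ = 1.26 × 9.81 = 12.3606 kN/m³.
A = 3.54 × 1.2 = 4.248 m².
From F = γ·h_c·A, the centroid depth is h_c = 57.8/(12.3606 × 4.248) = 1.10079 m.
Let θ = 55° be the plate's angle to the horizontal; measure y along the incline from where the plane meets the free surface. Vertical depth h = y·sinθ with sinθ = 0.819152.
Along the incline, y_c = h_c/sinθ = 1.10079/0.819152 = 1.34382 m.
The centroid lies 1.2/2 = 0.6 m below the top edge, so the top edge sits at y_top = 1.34382 − 0.6 = 0.74382 m along the incline.

y_top ≈ 0.74 m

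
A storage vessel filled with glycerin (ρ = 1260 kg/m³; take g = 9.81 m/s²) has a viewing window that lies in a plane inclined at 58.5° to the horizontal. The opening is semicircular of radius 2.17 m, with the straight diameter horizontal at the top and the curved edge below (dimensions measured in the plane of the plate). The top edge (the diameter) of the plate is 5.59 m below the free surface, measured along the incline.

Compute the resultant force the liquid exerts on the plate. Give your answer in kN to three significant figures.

γ = ρg = 1260 × 9.81 / 1000 = 12.3606 kN/m³.
Let θ = 58.5° be the plate's angle to the horizontal; measure y along the incline from where the plane meets the free surface. Vertical depth h = y·sinθ with sinθ = 0.852640.
The centroid of a semicircle lies 4r/(3π) = 0.920977 m from the diameter, here below the top edge, so y_c = 5.59 + 0.920977 = 6.51098 m and h_c = 6.51098 × 0.852640 = 5.55152 m.
A = πr²/2 = π × 2.17²/2 = 7.39672 m².
Resultant F = γ·h_c·A = 12.3606 × 5.55152 × 7.39672 = 507.564 kN.

F ≈ 508 kN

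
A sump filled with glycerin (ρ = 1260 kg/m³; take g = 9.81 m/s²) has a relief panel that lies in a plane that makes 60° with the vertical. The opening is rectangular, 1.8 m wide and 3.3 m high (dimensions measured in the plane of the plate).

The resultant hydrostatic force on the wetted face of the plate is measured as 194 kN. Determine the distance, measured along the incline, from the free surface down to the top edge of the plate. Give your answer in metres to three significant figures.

γ = ρg = 1260 × 9.81 / 1000 = 12.3606 kN/m³.
A = 1.8 × 3.3 = 5.94 m².
From F = γ·h_c·A, the centroid depth is h_c = 194/(12.3606 × 5.94) = 2.64226 m.
The plate makes 60° with the vertical, i.e. θ = 90° − 60° = 30° to the horizontal. Measuring y along the incline from the free-surface line, vertical depth h = y·sinθ with sinθ = 0.500000.
Along the incline, y_c = h_c/sinθ = 2.64226/0.500000 = 5.28452 m.
The centroid lies 3.3/2 = 1.65 m below the top edge, so the top edge sits at y_top = 5.28452 − 1.65 = 3.63452 m along the incline.

y_top ≈ 3.63 m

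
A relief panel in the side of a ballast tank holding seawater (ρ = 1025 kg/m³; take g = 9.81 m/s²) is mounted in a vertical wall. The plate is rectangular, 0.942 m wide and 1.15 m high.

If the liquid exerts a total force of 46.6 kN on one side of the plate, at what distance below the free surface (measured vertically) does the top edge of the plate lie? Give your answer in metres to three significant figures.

d_top ≈ 3.70 m

γ = ρg = 1025 × 9.81 / 1000 = 10.05525 kN/m³.
A = 0.942 × 1.15 = 1.0833 m².
From F = γ·h_c·A, the centroid depth is h_c = 46.6/(10.05525 × 1.0833) = 4.27803 m.
The centroid lies 1.15/2 = 0.575 m below the top edge, so the top edge sits at h_top = 4.27803 − 0.575 = 3.70303 m below the surface.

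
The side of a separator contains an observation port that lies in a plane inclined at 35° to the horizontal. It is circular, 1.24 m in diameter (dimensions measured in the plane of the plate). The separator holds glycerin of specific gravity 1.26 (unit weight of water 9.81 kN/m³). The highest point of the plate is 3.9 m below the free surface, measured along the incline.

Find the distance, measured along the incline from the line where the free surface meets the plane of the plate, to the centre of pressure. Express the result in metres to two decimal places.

y_p = 4.54 m

γ = 1.26 × 9.81 = 12.3606 kN/m³.
Let θ = 35° be the plate's angle to the horizontal; measure y along the incline from where the plane meets the free surface. Vertical depth h = y·sinθ with sinθ = 0.573576.
The centroid is at the centre, 0.62 m below the top of the plate, so y_c = 3.9 + 0.62 = 4.52 m and h_c = 4.52 × 0.573576 = 2.59256 m.
A = π(0.62)² = 1.20763 m².
Resultant F = γ·h_c·A = 12.3606 × 2.59256 × 1.20763 = 38.6992 kN.
I_c = πr⁴/4 = π × 0.62⁴/4 = 0.116053 m⁴.
Centre of pressure: y_p = y_c + I_c/(y_c·A) = 4.52 + 0.116053/(4.52 × 1.20763) = 4.52 + 0.021261 = 4.54126 m along the plane.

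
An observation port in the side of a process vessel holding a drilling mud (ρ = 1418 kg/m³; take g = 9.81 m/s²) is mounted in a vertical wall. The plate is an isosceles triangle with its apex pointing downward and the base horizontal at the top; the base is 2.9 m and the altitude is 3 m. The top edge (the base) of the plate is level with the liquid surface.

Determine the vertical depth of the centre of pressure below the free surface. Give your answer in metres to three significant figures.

γ = ρg = 1418 × 9.81 / 1000 = 13.91058 kN/m³.
With the apex down, the centroid sits h/3 = 3/3 = 1 m below the base (the top edge), so the centroid depth is h_c = 1 m.
A = ½ × 2.9 × 3 = 4.35 m².
Resultant F = γ·h_c·A = 13.91058 × 1 × 4.35 = 60.511 kN.
I_c = b·h³/36 = 2.9 × 3³/36 = 2.175 m⁴.
Centre of pressure: y_p = y_c + I_c/(y_c·A) = 1 + 2.175/(1 × 4.35) = 1 + 0.5 = 1.5 m along the plane.

h_p = 1.50 m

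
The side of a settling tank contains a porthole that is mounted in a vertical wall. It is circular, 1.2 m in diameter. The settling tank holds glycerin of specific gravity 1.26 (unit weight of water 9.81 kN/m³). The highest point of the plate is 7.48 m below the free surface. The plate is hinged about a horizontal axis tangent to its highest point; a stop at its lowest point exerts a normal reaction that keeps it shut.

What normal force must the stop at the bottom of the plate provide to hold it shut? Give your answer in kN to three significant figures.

P ≈ 57.5 kN

γ = 1.26 × 9.81 = 12.3606 kN/m³.
The centroid is at the centre, 0.6 m below the top of the plate, so the centroid depth is h_c = 7.48 + 0.6 = 8.08 m.
A = π(0.6)² = 1.13097 m².
Resultant F = γ·h_c·A = 12.3606 × 8.08 × 1.13097 = 112.954 kN.
I_c = πr⁴/4 = π × 0.6⁴/4 = 0.101788 m⁴.
Centre of pressure: y_p = y_c + I_c/(y_c·A) = 8.08 + 0.101788/(8.08 × 1.13097) = 8.08 + 0.0111387 = 8.09114 m along the plane.
The resultant acts 0.6 + 0.0111387 = 0.611139 m (along the plate) below the hinge at the top edge, so the moment about the hinge is M = F × 0.611139 = 112.954 × 0.611139 = 69.0306 kN·m.
A normal force at the bottom, 1.2 m from the hinge, must supply this moment: P = 69.0306/1.2 = 57.5255 kN.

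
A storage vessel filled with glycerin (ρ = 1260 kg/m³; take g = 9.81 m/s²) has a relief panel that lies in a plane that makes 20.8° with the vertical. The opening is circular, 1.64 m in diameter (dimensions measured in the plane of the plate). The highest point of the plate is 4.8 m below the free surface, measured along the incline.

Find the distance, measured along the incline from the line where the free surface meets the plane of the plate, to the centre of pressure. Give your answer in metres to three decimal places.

y_p = 5.650 m

γ = ρg = 1260 × 9.81 / 1000 = 12.3606 kN/m³.
The plate makes 20.8° with the vertical, i.e. θ = 90° − 20.8° = 69.2° to the horizontal. Measuring y along the incline from the free-surface line, vertical depth h = y·sinθ with sinθ = 0.934826.
The centroid is at the centre, 0.82 m below the top of the plate, so y_c = 4.8 + 0.82 = 5.62 m and h_c = 5.62 × 0.934826 = 5.25372 m.
A = π(0.82)² = 2.11241 m².
Resultant F = γ·h_c·A = 12.3606 × 5.25372 × 2.11241 = 137.178 kN.
I_c = πr⁴/4 = π × 0.82⁴/4 = 0.355096 m⁴.
Centre of pressure: y_p = y_c + I_c/(y_c·A) = 5.62 + 0.355096/(5.62 × 2.11241) = 5.62 + 0.029911 = 5.64991 m along the plane.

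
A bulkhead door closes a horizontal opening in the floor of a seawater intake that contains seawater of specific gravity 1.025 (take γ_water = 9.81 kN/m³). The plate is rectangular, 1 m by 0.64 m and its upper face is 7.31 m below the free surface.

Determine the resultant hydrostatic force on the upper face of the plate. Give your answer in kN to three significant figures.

F ≈ 47.0 kN

γ = 1.025 × 9.81 = 10.05525 kN/m³.
The plate is horizontal, so pressure is uniform at p = γ·h = 10.05525 × 7.31 = 73.5039 kN/m².
A = 1 × 0.64 = 0.64 m².
F = p·A = 73.5039 × 0.64 = 47.0425 kN.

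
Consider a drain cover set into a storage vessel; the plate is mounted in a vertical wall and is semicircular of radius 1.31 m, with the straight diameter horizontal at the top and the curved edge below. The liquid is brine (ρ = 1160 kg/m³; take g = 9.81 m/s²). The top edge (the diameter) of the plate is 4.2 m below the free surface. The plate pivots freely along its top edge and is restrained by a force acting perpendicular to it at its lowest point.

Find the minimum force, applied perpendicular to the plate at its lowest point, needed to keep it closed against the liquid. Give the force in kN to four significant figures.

γ = ρg = 1160 × 9.81 / 1000 = 11.3796 kN/m³.
The centroid of a semicircle lies 4r/(3π) = 0.555981 m from the diameter, here below the top edge, so the centroid depth is h_c = 4.2 + 0.555981 = 4.75598 m.
A = πr²/2 = π × 1.31²/2 = 2.69564 m².
Resultant F = γ·h_c·A = 11.3796 × 4.75598 × 2.69564 = 145.891 kN.
I_c = (π/8 − 8/(9π))·r⁴ = 0.109757 × 1.31⁴ = 0.323234 m⁴.
Centre of pressure: y_p = y_c + I_c/(y_c·A) = 4.75598 + 0.323234/(4.75598 × 2.69564) = 4.75598 + 0.0252125 = 4.78119 m along the plane.
The resultant acts 0.555981 + 0.0252125 = 0.581193 m (along the plate) below the hinge at the top edge, so the moment about the hinge is M = F × 0.581193 = 145.891 × 0.581193 = 84.7908 kN·m.
A normal force at the bottom, 1.31 m from the hinge, must supply this moment: P = 84.7908/1.31 = 64.7258 kN.

P ≈ 64.73 kN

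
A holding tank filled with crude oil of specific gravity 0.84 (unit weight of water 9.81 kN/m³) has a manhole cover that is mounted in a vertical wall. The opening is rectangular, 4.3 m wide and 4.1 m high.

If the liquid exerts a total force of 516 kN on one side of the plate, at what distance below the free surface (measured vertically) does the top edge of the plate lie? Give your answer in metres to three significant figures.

γ = 0.84 × 9.81 = 8.2404 kN/m³.
A = 4.3 × 4.1 = 17.63 m².
From F = γ·h_c·A, the centroid depth is h_c = 516/(8.2404 × 17.63) = 3.5518 m.
The centroid lies 4.1/2 = 2.05 m below the top edge, so the top edge sits at h_top = 3.5518 − 2.05 = 1.5018 m below the surface.

d_top ≈ 1.50 m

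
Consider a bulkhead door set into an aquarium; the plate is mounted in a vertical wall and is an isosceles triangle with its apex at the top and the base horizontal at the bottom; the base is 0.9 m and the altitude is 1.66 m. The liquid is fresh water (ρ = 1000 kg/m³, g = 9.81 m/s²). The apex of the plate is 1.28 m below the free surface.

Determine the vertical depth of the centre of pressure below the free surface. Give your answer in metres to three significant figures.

γ = ρg = 1000 × 9.81 = 9810 N/m³ = 9.81 kN/m³.
With the apex up, the centroid sits 2h/3 = 2 × 1.66/3 = 1.10667 m below the apex, so the centroid depth is h_c = 1.28 + 1.10667 = 2.38667 m.
A = ½ × 0.9 × 1.66 = 0.747 m².
Resultant F = γ·h_c·A = 9.81 × 2.38667 × 0.747 = 17.4897 kN.
I_c = b·h³/36 = 0.9 × 1.66³/36 = 0.114357 m⁴.
Centre of pressure: y_p = y_c + I_c/(y_c·A) = 2.38667 + 0.114357/(2.38667 × 0.747) = 2.38667 + 0.0641431 = 2.45081 m along the plane.

h_p = 2.45 m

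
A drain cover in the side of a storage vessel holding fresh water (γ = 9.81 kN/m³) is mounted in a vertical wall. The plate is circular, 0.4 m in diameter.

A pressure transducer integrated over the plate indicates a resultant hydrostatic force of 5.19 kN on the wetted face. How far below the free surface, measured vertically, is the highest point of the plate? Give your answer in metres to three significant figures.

d_top ≈ 4.01 m

γ = 9.81 kN/m³.
A = π(0.2)² = 0.125664 m².
From F = γ·h_c·A, the centroid depth is h_c = 5.19/(9.81 × 0.125664) = 4.21005 m.
The centroid is at the centre, 0.2 m below the top of the plate, so the highest point sits at h_top = 4.21005 − 0.2 = 4.01005 m below the surface.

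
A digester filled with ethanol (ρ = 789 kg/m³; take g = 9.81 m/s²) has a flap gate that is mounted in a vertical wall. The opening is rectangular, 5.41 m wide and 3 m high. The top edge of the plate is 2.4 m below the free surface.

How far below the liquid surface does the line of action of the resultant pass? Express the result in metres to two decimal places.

γ = ρg = 789 × 9.81 / 1000 = 7.74009 kN/m³.
The centroid lies 3/2 = 1.5 m below the top edge, so the centroid depth is h_c = 2.4 + 1.5 = 3.9 m.
A = 5.41 × 3 = 16.23 m².
Resultant F = γ·h_c·A = 7.74009 × 3.9 × 16.23 = 489.924 kN.
I_c = b·h³/12 = 5.41 × 3³/12 = 12.1725 m⁴.
Centre of pressure: y_p = y_c + I_c/(y_c·A) = 3.9 + 12.1725/(3.9 × 16.23) = 3.9 + 0.192308 = 4.09231 m along the plane.

h_p = 4.09 m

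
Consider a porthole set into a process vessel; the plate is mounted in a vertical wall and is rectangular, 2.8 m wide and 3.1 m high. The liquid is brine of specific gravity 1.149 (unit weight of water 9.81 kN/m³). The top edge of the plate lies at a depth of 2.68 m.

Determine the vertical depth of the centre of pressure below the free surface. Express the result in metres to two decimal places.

h_p = 4.42 m

γ = 1.149 × 9.81 = 11.27169 kN/m³.
The centroid lies 3.1/2 = 1.55 m below the top edge, so the centroid depth is h_c = 2.68 + 1.55 = 4.23 m.
A = 2.8 × 3.1 = 8.68 m².
Resultant F = γ·h_c·A = 11.27169 × 4.23 × 8.68 = 413.856 kN.
I_c = b·h³/12 = 2.8 × 3.1³/12 = 6.95123 m⁴.
Centre of pressure: y_p = y_c + I_c/(y_c·A) = 4.23 + 6.95123/(4.23 × 8.68) = 4.23 + 0.189322 = 4.41932 m along the plane.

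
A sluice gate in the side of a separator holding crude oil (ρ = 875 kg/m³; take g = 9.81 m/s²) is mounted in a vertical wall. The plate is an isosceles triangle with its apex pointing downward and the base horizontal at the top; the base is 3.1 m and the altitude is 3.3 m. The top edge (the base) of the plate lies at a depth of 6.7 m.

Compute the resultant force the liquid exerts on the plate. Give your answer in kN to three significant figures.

F ≈ 342 kN

γ = ρg = 875 × 9.81 / 1000 = 8.58375 kN/m³.
With the apex down, the centroid sits h/3 = 3.3/3 = 1.1 m below the base (the top edge), so the centroid depth is h_c = 6.7 + 1.1 = 7.8 m.
A = ½ × 3.1 × 3.3 = 5.115 m².
Resultant F = γ·h_c·A = 8.58375 × 7.8 × 5.115 = 342.466 kN.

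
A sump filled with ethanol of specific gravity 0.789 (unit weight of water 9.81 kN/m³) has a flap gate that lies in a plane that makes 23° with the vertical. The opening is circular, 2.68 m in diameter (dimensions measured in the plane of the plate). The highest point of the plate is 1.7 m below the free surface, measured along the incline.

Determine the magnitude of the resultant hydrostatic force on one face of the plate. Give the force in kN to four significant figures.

γ = 0.789 × 9.81 = 7.74009 kN/m³.
The plate makes 23° with the vertical, i.e. θ = 90° − 23° = 67° to the horizontal. Measuring y along the incline from the free-surface line, vertical depth h = y·sinθ with sinθ = 0.920505.
The centroid is at the centre, 1.34 m below the top of the plate, so y_c = 1.7 + 1.34 = 3.04 m and h_c = 3.04 × 0.920505 = 2.79834 m.
A = π(1.34)² = 5.64104 m².
Resultant F = γ·h_c·A = 7.74009 × 2.79834 × 5.64104 = 122.182 kN.

F ≈ 122.2 kN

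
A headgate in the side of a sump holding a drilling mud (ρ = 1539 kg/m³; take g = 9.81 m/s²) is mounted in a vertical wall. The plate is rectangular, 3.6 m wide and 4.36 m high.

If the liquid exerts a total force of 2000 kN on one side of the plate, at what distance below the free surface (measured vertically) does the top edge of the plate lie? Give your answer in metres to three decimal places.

d_top ≈ 6.260 m

γ = ρg = 1539 × 9.81 / 1000 = 15.09759 kN/m³.
A = 3.6 × 4.36 = 15.696 m².
From F = γ·h_c·A, the centroid depth is h_c = 2000/(15.09759 × 15.696) = 8.43982 m.
The centroid lies 4.36/2 = 2.18 m below the top edge, so the top edge sits at h_top = 8.43982 − 2.18 = 6.25982 m below the surface.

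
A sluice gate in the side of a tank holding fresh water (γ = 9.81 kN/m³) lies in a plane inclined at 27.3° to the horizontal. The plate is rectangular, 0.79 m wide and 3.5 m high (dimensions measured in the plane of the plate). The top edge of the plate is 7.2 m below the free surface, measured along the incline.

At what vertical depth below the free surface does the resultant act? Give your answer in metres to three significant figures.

h_p = 4.16 m

γ = 9.81 kN/m³.
Let θ = 27.3° be the plate's angle to the horizontal; measure y along the incline from where the plane meets the free surface. Vertical depth h = y·sinθ with sinθ = 0.458650.
The centroid lies 3.5/2 = 1.75 m below the top edge, so y_c = 7.2 + 1.75 = 8.95 m and h_c = 8.95 × 0.458650 = 4.10492 m.
A = 0.79 × 3.5 = 2.765 m².
Resultant F = γ·h_c·A = 9.81 × 4.10492 × 2.765 = 111.345 kN.
I_c = b·h³/12 = 0.79 × 3.5³/12 = 2.8226 m⁴.
Centre of pressure: y_p = y_c + I_c/(y_c·A) = 8.95 + 2.8226/(8.95 × 2.765) = 8.95 + 0.114059 = 9.06406 m along the plane.
Vertically, h_p = y_p·sinθ = 9.06406 × 0.458650 = 4.15723 m.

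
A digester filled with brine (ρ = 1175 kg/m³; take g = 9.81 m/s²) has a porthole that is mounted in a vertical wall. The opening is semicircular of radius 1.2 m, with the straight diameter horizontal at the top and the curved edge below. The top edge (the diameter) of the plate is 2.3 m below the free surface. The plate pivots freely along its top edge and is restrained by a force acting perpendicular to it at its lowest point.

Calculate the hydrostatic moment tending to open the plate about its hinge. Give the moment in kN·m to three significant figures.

M ≈ 39.9 kN·m

γ = ρg = 1175 × 9.81 / 1000 = 11.52675 kN/m³.
The centroid of a semicircle lies 4r/(3π) = 0.509296 m from the diameter, here below the top edge, so the centroid depth is h_c = 2.3 + 0.509296 = 2.8093 m.
A = πr²/2 = π × 1.2²/2 = 2.26195 m².
Resultant F = γ·h_c·A = 11.52675 × 2.8093 × 2.26195 = 73.2467 kN.
I_c = (π/8 − 8/(9π))·r⁴ = 0.109757 × 1.2⁴ = 0.227592 m⁴.
Centre of pressure: y_p = y_c + I_c/(y_c·A) = 2.8093 + 0.227592/(2.8093 × 2.26195) = 2.8093 + 0.0358159 = 2.84512 m along the plane.
The resultant acts 0.509296 + 0.0358159 = 0.545112 m (along the plate) below the hinge at the top edge, so the moment about the hinge is M = F × 0.545112 = 73.2467 × 0.545112 = 39.9277 kN·m.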